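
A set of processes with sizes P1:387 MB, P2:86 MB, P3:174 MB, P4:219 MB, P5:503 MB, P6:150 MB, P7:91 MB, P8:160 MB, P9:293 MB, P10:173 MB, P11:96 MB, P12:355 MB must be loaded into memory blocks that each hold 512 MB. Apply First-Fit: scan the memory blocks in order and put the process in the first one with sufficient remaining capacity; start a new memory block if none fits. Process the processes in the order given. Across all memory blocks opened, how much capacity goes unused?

memory block 1: place P1 (387 MB), 125 MB left
memory block 1: place P2 (86 MB), 39 MB left
memory block 2: place P3 (174 MB), 338 MB left
memory block 2: place P4 (219 MB), 119 MB left
memory block 3: place P5 (503 MB), 9 MB left
memory block 4: place P6 (150 MB), 362 MB left
memory block 2: place P7 (91 MB), 28 MB left
memory block 4: place P8 (160 MB), 202 MB left
memory block 5: place P9 (293 MB), 219 MB left
memory block 4: place P10 (173 MB), 29 MB left
memory block 5: place P11 (96 MB), 123 MB left
memory block 6: place P12 (355 MB), 157 MB left
6 memory blocks × 512 MB = 3072 MB; used 2687 MB; unused 385 MB.

385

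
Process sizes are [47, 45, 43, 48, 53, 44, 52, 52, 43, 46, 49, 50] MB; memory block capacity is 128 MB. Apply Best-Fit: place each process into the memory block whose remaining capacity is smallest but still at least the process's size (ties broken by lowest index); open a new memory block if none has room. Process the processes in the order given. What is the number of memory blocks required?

6 memory blocks

47 MB → memory block 1 (remaining 81 MB)
45 MB → memory block 1 (remaining 36 MB)
43 MB → memory block 2 (remaining 85 MB)
48 MB → memory block 2 (remaining 37 MB)
53 MB → memory block 3 (remaining 75 MB)
44 MB → memory block 3 (remaining 31 MB)
52 MB → memory block 4 (remaining 76 MB)
52 MB → memory block 4 (remaining 24 MB)
43 MB → memory block 5 (remaining 85 MB)
46 MB → memory block 5 (remaining 39 MB)
49 MB → memory block 6 (remaining 79 MB)
50 MB → memory block 6 (remaining 29 MB)
Final memory blocks: [47,45] [43,48] [53,44] [52,52] [43,46] [49,50].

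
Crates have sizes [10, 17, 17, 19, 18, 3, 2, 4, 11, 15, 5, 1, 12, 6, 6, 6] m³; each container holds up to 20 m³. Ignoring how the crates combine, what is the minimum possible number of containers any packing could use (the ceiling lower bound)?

Total size = 10 + 17 + 17 + 19 + 18 + 3 + 2 + 4 + 11 + 15 + 5 + 1 + 12 + 6 + 6 + 6 = 152 m³.
⌈152 / 20⌉ = 8.

8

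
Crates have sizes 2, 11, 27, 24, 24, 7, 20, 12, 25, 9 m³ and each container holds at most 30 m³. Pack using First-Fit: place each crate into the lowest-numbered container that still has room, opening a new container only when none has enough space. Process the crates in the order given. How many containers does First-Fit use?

2 m³ → container 1 (remaining 28 m³)
11 m³ → container 1 (remaining 17 m³)
27 m³ → container 2 (remaining 3 m³)
24 m³ → container 3 (remaining 6 m³)
24 m³ → container 4 (remaining 6 m³)
7 m³ → container 1 (remaining 10 m³)
20 m³ → container 5 (remaining 10 m³)
12 m³ → container 6 (remaining 18 m³)
25 m³ → container 7 (remaining 5 m³)
9 m³ → container 1 (remaining 1 m³)

7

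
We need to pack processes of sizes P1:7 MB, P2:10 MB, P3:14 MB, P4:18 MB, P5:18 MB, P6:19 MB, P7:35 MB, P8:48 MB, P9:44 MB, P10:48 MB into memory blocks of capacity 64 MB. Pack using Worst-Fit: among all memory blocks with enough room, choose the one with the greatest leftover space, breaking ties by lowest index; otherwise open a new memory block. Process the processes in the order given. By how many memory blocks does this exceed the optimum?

1

Worst-Fit: [7,10,14,18] [18,19] [35] [48] [44] [48] → 6 memory blocks.
Total size 261 MB; any packing needs at least ⌈261/64⌉ = 5 memory blocks.
An optimal packing achieves that bound: [48,14] [48,10] [44,19] [35,18,7] [18] → 5 memory blocks.
Excess: 6 − 5 = 1.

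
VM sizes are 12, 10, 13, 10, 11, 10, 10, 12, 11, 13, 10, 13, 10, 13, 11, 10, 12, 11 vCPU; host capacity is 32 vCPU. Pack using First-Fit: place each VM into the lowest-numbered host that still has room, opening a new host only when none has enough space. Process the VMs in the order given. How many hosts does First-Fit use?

8

Put 12 vCPU in host 1; 20 vCPU remain.
Put 10 vCPU in host 1; 10 vCPU remain.
Put 13 vCPU in host 2; 19 vCPU remain.
Put 10 vCPU in host 1; 0 vCPU remain.
Put 11 vCPU in host 2; 8 vCPU remain.
Put 10 vCPU in host 3; 22 vCPU remain.
Put 10 vCPU in host 3; 12 vCPU remain.
Put 12 vCPU in host 3; 0 vCPU remain.
Put 11 vCPU in host 4; 21 vCPU remain.
Put 13 vCPU in host 4; 8 vCPU remain.
Put 10 vCPU in host 5; 22 vCPU remain.
Put 13 vCPU in host 5; 9 vCPU remain.
Put 10 vCPU in host 6; 22 vCPU remain.
Put 13 vCPU in host 6; 9 vCPU remain.
Put 11 vCPU in host 7; 21 vCPU remain.
Put 10 vCPU in host 7; 11 vCPU remain.
Put 12 vCPU in host 8; 20 vCPU remain.
Put 11 vCPU in host 7; 0 vCPU remain.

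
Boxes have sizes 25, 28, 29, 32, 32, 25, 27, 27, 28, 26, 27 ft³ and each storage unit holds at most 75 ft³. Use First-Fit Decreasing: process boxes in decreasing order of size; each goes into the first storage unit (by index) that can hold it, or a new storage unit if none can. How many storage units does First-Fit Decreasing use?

6

Sorted descending: 32, 32, 29, 28, 28, 27, 27, 27, 26, 25, 25.
storage unit 1: place 32 ft³, 43 ft³ left
storage unit 1: place 32 ft³, 11 ft³ left
storage unit 2: place 29 ft³, 46 ft³ left
storage unit 2: place 28 ft³, 18 ft³ left
storage unit 3: place 28 ft³, 47 ft³ left
storage unit 3: place 27 ft³, 20 ft³ left
storage unit 4: place 27 ft³, 48 ft³ left
storage unit 4: place 27 ft³, 21 ft³ left
storage unit 5: place 26 ft³, 49 ft³ left
storage unit 5: place 25 ft³, 24 ft³ left
storage unit 6: place 25 ft³, 50 ft³ left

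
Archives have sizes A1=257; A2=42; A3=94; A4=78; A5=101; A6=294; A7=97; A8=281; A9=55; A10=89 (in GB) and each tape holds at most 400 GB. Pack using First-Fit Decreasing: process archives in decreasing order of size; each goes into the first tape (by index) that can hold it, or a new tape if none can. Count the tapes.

Sorted descending: 294, 281, 257, 101, 97, 94, 89, 78, 55, 42.
294 GB → tape 1 (remaining 106 GB)
281 GB → tape 2 (remaining 119 GB)
257 GB → tape 3 (remaining 143 GB)
101 GB → tape 1 (remaining 5 GB)
97 GB → tape 2 (remaining 22 GB)
94 GB → tape 3 (remaining 49 GB)
89 GB → tape 4 (remaining 311 GB)
78 GB → tape 4 (remaining 233 GB)
55 GB → tape 4 (remaining 178 GB)
42 GB → tape 3 (remaining 7 GB)

4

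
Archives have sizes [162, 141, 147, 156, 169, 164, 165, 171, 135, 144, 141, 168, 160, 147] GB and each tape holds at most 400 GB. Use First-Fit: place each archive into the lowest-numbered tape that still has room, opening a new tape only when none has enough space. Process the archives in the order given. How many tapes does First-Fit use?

tape 1: place 162 GB, 238 GB left
tape 1: place 141 GB, 97 GB left
tape 2: place 147 GB, 253 GB left
tape 2: place 156 GB, 97 GB left
tape 3: place 169 GB, 231 GB left
tape 3: place 164 GB, 67 GB left
tape 4: place 165 GB, 235 GB left
tape 4: place 171 GB, 64 GB left
tape 5: place 135 GB, 265 GB left
tape 5: place 144 GB, 121 GB left
tape 6: place 141 GB, 259 GB left
tape 6: place 168 GB, 91 GB left
tape 7: place 160 GB, 240 GB left
tape 7: place 147 GB, 93 GB left
Final tapes: [162,141] [147,156] [169,164] [165,171] [135,144] [141,168] [160,147].

7 tapes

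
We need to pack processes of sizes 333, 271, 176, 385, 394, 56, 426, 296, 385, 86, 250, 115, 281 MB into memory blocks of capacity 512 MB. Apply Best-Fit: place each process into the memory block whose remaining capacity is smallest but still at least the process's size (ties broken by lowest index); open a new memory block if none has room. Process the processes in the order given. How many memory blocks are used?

9

333 MB → memory block 1 (remaining 179 MB)
271 MB → memory block 2 (remaining 241 MB)
176 MB → memory block 1 (remaining 3 MB)
385 MB → memory block 3 (remaining 127 MB)
394 MB → memory block 4 (remaining 118 MB)
56 MB → memory block 4 (remaining 62 MB)
426 MB → memory block 5 (remaining 86 MB)
296 MB → memory block 6 (remaining 216 MB)
385 MB → memory block 7 (remaining 127 MB)
86 MB → memory block 5 (remaining 0 MB)
250 MB → memory block 8 (remaining 262 MB)
115 MB → memory block 3 (remaining 12 MB)
281 MB → memory block 9 (remaining 231 MB)
Final memory blocks: [333,176] [271] [385,115] [394,56] [426,86] [296] [385] [250] [281].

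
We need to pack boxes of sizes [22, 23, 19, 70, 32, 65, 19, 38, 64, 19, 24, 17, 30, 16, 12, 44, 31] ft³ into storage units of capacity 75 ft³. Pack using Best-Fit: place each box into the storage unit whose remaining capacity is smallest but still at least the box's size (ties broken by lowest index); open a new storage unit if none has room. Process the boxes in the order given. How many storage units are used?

8

22 ft³ → storage unit 1 (remaining 53 ft³)
23 ft³ → storage unit 1 (remaining 30 ft³)
19 ft³ → storage unit 1 (remaining 11 ft³)
70 ft³ → storage unit 2 (remaining 5 ft³)
32 ft³ → storage unit 3 (remaining 43 ft³)
65 ft³ → storage unit 4 (remaining 10 ft³)
19 ft³ → storage unit 3 (remaining 24 ft³)
38 ft³ → storage unit 5 (remaining 37 ft³)
64 ft³ → storage unit 6 (remaining 11 ft³)
19 ft³ → storage unit 3 (remaining 5 ft³)
24 ft³ → storage unit 5 (remaining 13 ft³)
17 ft³ → storage unit 7 (remaining 58 ft³)
30 ft³ → storage unit 7 (remaining 28 ft³)
16 ft³ → storage unit 7 (remaining 12 ft³)
12 ft³ → storage unit 7 (remaining 0 ft³)
44 ft³ → storage unit 8 (remaining 31 ft³)
31 ft³ → storage unit 8 (remaining 0 ft³)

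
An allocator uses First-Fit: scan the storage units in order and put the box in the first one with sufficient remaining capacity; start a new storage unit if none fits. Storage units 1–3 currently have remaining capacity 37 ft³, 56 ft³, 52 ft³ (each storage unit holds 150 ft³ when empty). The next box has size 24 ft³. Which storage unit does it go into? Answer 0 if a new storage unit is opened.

1

Storage units with room: storage unit 1 (37 ft³), storage unit 2 (56 ft³), storage unit 3 (52 ft³).
The first with room is storage unit 1.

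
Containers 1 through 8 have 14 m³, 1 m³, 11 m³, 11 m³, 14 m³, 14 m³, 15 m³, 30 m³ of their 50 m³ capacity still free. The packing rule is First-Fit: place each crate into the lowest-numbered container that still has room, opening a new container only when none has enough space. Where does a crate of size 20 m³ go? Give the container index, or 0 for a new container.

Containers with room: container 8 (30 m³).
The first with room is container 8.

8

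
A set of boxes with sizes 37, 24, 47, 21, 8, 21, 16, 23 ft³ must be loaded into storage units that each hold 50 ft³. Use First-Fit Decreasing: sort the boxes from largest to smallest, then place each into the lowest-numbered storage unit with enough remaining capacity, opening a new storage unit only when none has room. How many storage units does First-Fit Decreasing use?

5 storage units

Sorted descending: 47, 37, 24, 23, 21, 21, 16, 8.
47 ft³ → storage unit 1 (remaining 3 ft³)
37 ft³ → storage unit 2 (remaining 13 ft³)
24 ft³ → storage unit 3 (remaining 26 ft³)
23 ft³ → storage unit 3 (remaining 3 ft³)
21 ft³ → storage unit 4 (remaining 29 ft³)
21 ft³ → storage unit 4 (remaining 8 ft³)
16 ft³ → storage unit 5 (remaining 34 ft³)
8 ft³ → storage unit 2 (remaining 5 ft³)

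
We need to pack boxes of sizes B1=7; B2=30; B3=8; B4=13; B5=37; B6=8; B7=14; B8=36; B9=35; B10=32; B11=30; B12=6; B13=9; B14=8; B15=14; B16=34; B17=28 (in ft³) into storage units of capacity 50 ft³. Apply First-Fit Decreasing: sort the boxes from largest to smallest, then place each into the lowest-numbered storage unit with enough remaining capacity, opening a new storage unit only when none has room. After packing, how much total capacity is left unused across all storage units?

Sorted descending: 37, 36, 35, 34, 32, 30, 30, 28, 14, 14, 13, 9, 8, 8, 8, 7, 6.
storage unit 1: place 37 ft³, 13 ft³ left
storage unit 2: place 36 ft³, 14 ft³ left
storage unit 3: place 35 ft³, 15 ft³ left
storage unit 4: place 34 ft³, 16 ft³ left
storage unit 5: place 32 ft³, 18 ft³ left
storage unit 6: place 30 ft³, 20 ft³ left
storage unit 7: place 30 ft³, 20 ft³ left
storage unit 8: place 28 ft³, 22 ft³ left
storage unit 2: place 14 ft³, 0 ft³ left
storage unit 3: place 14 ft³, 1 ft³ left
storage unit 1: place 13 ft³, 0 ft³ left
storage unit 4: place 9 ft³, 7 ft³ left
storage unit 5: place 8 ft³, 10 ft³ left
storage unit 5: place 8 ft³, 2 ft³ left
storage unit 6: place 8 ft³, 12 ft³ left
storage unit 4: place 7 ft³, 0 ft³ left
storage unit 6: place 6 ft³, 6 ft³ left
8 storage units × 50 ft³ = 400 ft³; used 349 ft³; unused 51 ft³.

51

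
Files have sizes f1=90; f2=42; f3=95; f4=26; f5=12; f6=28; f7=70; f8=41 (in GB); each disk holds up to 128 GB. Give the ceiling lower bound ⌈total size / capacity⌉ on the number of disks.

Total size = 90 + 42 + 95 + 26 + 12 + 28 + 70 + 41 = 404 GB.
⌈404 / 128⌉ = 4.

4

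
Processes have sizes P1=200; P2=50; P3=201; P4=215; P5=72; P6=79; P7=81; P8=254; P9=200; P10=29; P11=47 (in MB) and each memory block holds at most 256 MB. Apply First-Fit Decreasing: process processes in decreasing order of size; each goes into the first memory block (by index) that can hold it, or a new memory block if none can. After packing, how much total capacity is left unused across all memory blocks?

Sorted descending: 254, 215, 201, 200, 200, 81, 79, 72, 50, 47, 29.
254 MB → memory block 1 (remaining 2 MB)
215 MB → memory block 2 (remaining 41 MB)
201 MB → memory block 3 (remaining 55 MB)
200 MB → memory block 4 (remaining 56 MB)
200 MB → memory block 5 (remaining 56 MB)
81 MB → memory block 6 (remaining 175 MB)
79 MB → memory block 6 (remaining 96 MB)
72 MB → memory block 6 (remaining 24 MB)
50 MB → memory block 3 (remaining 5 MB)
47 MB → memory block 4 (remaining 9 MB)
29 MB → memory block 2 (remaining 12 MB)
6 memory blocks × 256 MB = 1536 MB; used 1428 MB; unused 108 MB.

108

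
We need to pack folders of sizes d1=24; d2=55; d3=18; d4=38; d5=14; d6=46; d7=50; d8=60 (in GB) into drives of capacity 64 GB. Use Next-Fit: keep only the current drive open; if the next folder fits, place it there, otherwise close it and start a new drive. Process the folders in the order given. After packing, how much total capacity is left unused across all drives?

Put d1 (24 GB) in drive 1; 40 GB remain.
Put d2 (55 GB) in drive 2; 9 GB remain.
Put d3 (18 GB) in drive 3; 46 GB remain.
Put d4 (38 GB) in drive 3; 8 GB remain.
Put d5 (14 GB) in drive 4; 50 GB remain.
Put d6 (46 GB) in drive 4; 4 GB remain.
Put d7 (50 GB) in drive 5; 14 GB remain.
Put d8 (60 GB) in drive 6; 4 GB remain.
6 drives × 64 GB = 384 GB; used 305 GB; unused 79 GB.

79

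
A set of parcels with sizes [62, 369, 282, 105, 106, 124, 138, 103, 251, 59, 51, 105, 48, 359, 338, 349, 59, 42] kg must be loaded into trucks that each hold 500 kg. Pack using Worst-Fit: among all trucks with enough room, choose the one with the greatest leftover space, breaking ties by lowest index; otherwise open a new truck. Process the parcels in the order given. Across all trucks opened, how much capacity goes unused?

550

truck 1: place 62 kg, 438 kg left
truck 1: place 369 kg, 69 kg left
truck 2: place 282 kg, 218 kg left
truck 2: place 105 kg, 113 kg left
truck 2: place 106 kg, 7 kg left
truck 3: place 124 kg, 376 kg left
truck 3: place 138 kg, 238 kg left
truck 3: place 103 kg, 135 kg left
truck 4: place 251 kg, 249 kg left
truck 4: place 59 kg, 190 kg left
truck 4: place 51 kg, 139 kg left
truck 4: place 105 kg, 34 kg left
truck 3: place 48 kg, 87 kg left
truck 5: place 359 kg, 141 kg left
truck 6: place 338 kg, 162 kg left
truck 7: place 349 kg, 151 kg left
truck 6: place 59 kg, 103 kg left
truck 7: place 42 kg, 109 kg left
7 trucks × 500 kg = 3500 kg; used 2950 kg; unused 550 kg.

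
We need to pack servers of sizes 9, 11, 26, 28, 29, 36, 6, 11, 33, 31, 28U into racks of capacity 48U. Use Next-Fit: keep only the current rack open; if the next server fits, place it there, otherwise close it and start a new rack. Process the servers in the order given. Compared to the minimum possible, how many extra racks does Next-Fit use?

Next-Fit: [9,11,26] [28] [29] [36,6] [11,33] [31] [28] → 7 racks.
7 servers exceed 24U (half the capacity), and no two of those can share a rack, so at least 7 racks are needed.
So 7 is already optimal.

0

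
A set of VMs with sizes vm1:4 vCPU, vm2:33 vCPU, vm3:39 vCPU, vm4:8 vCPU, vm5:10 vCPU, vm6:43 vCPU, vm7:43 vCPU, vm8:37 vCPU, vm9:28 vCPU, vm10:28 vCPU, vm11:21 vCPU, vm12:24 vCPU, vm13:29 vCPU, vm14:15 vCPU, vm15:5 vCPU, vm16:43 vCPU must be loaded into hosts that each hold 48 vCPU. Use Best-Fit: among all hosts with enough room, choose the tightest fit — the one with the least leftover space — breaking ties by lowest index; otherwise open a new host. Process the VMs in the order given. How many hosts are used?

Put vm1 (4 vCPU) in host 1; 44 vCPU remain.
Put vm2 (33 vCPU) in host 1; 11 vCPU remain.
Put vm3 (39 vCPU) in host 2; 9 vCPU remain.
Put vm4 (8 vCPU) in host 2; 1 vCPU remain.
Put vm5 (10 vCPU) in host 1; 1 vCPU remain.
Put vm6 (43 vCPU) in host 3; 5 vCPU remain.
Put vm7 (43 vCPU) in host 4; 5 vCPU remain.
Put vm8 (37 vCPU) in host 5; 11 vCPU remain.
Put vm9 (28 vCPU) in host 6; 20 vCPU remain.
Put vm10 (28 vCPU) in host 7; 20 vCPU remain.
Put vm11 (21 vCPU) in host 8; 27 vCPU remain.
Put vm12 (24 vCPU) in host 8; 3 vCPU remain.
Put vm13 (29 vCPU) in host 9; 19 vCPU remain.
Put vm14 (15 vCPU) in host 9; 4 vCPU remain.
Put vm15 (5 vCPU) in host 3; 0 vCPU remain.
Put vm16 (43 vCPU) in host 10; 5 vCPU remain.
Final hosts: [4,33,10] [39,8] [43,5] [43] [37] [28] [28] [21,24] [29,15] [43].

10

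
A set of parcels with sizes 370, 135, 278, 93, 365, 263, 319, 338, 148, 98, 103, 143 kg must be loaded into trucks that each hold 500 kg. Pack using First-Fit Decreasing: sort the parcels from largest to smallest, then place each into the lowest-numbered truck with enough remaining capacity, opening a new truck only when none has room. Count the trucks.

Sorted descending: 370, 365, 338, 319, 278, 263, 148, 143, 135, 103, 98, 93.
Put 370 kg in truck 1; 130 kg remain.
Put 365 kg in truck 2; 135 kg remain.
Put 338 kg in truck 3; 162 kg remain.
Put 319 kg in truck 4; 181 kg remain.
Put 278 kg in truck 5; 222 kg remain.
Put 263 kg in truck 6; 237 kg remain.
Put 148 kg in truck 3; 14 kg remain.
Put 143 kg in truck 4; 38 kg remain.
Put 135 kg in truck 2; 0 kg remain.
Put 103 kg in truck 1; 27 kg remain.
Put 98 kg in truck 5; 124 kg remain.
Put 93 kg in truck 5; 31 kg remain.
Final trucks: [370,103] [365,135] [338,148] [319,143] [278,98,93] [263].

6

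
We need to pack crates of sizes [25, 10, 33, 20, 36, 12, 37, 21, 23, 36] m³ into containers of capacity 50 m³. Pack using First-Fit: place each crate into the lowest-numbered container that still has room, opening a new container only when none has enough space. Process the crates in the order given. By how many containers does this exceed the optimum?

First-Fit: [25,10,12] [33] [20,21] [36] [37] [23] [36] → 7 containers.
Total size 253 m³; any packing needs at least ⌈253/50⌉ = 6 containers.
An optimal packing achieves that bound: [37,12] [36,10] [36] [33] [25,23] [21,20] → 6 containers.
Excess: 7 − 6 = 1.

1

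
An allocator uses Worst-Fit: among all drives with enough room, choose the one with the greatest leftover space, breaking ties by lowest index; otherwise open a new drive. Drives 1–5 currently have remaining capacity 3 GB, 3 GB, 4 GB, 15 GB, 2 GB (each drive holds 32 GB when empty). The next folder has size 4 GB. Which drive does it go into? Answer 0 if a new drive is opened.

Drives with room: drive 3 (4 GB), drive 4 (15 GB).
Most room is drive 4 with 15 GB free.

4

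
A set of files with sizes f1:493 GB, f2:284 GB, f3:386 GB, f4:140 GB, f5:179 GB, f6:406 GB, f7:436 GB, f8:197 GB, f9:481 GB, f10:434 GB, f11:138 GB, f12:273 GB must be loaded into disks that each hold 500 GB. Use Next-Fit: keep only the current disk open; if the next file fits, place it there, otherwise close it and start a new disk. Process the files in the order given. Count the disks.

f1 (493 GB) → disk 1 (remaining 7 GB)
f2 (284 GB) → disk 2 (remaining 216 GB)
f3 (386 GB) → disk 3 (remaining 114 GB)
f4 (140 GB) → disk 4 (remaining 360 GB)
f5 (179 GB) → disk 4 (remaining 181 GB)
f6 (406 GB) → disk 5 (remaining 94 GB)
f7 (436 GB) → disk 6 (remaining 64 GB)
f8 (197 GB) → disk 7 (remaining 303 GB)
f9 (481 GB) → disk 8 (remaining 19 GB)
f10 (434 GB) → disk 9 (remaining 66 GB)
f11 (138 GB) → disk 10 (remaining 362 GB)
f12 (273 GB) → disk 10 (remaining 89 GB)
Final disks: [493] [284] [386] [140,179] [406] [436] [197] [481] [434] [138,273].

10 disks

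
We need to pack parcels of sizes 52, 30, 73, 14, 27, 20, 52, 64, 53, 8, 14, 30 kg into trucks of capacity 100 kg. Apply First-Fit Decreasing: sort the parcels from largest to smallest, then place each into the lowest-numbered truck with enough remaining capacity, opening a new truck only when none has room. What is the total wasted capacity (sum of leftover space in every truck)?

63

Sorted descending: 73, 64, 53, 52, 52, 30, 30, 27, 20, 14, 14, 8.
73 kg → truck 1 (remaining 27 kg)
64 kg → truck 2 (remaining 36 kg)
53 kg → truck 3 (remaining 47 kg)
52 kg → truck 4 (remaining 48 kg)
52 kg → truck 5 (remaining 48 kg)
30 kg → truck 2 (remaining 6 kg)
30 kg → truck 3 (remaining 17 kg)
27 kg → truck 1 (remaining 0 kg)
20 kg → truck 4 (remaining 28 kg)
14 kg → truck 3 (remaining 3 kg)
14 kg → truck 4 (remaining 14 kg)
8 kg → truck 4 (remaining 6 kg)
5 trucks × 100 kg = 500 kg; used 437 kg; unused 63 kg.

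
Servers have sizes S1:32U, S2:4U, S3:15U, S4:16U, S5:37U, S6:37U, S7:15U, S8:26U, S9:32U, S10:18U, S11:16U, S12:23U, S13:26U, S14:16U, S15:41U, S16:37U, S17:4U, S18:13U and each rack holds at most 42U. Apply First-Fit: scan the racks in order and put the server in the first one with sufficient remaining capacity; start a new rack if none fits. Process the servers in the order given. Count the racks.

rack 1: place S1 (32U), 10U left
rack 1: place S2 (4U), 6U left
rack 2: place S3 (15U), 27U left
rack 2: place S4 (16U), 11U left
rack 3: place S5 (37U), 5U left
rack 4: place S6 (37U), 5U left
rack 5: place S7 (15U), 27U left
rack 5: place S8 (26U), 1U left
rack 6: place S9 (32U), 10U left
rack 7: place S10 (18U), 24U left
rack 7: place S11 (16U), 8U left
rack 8: place S12 (23U), 19U left
rack 9: place S13 (26U), 16U left
rack 8: place S14 (16U), 3U left
rack 10: place S15 (41U), 1U left
rack 11: place S16 (37U), 5U left
rack 1: place S17 (4U), 2U left
rack 9: place S18 (13U), 3U left

11 racks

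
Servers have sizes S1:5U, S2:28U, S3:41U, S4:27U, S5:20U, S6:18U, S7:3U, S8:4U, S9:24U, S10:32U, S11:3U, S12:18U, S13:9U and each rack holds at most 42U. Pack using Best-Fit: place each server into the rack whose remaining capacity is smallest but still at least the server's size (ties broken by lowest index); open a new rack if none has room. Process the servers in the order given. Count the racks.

Put S1 (5U) in rack 1; 37U remain.
Put S2 (28U) in rack 1; 9U remain.
Put S3 (41U) in rack 2; 1U remain.
Put S4 (27U) in rack 3; 15U remain.
Put S5 (20U) in rack 4; 22U remain.
Put S6 (18U) in rack 4; 4U remain.
Put S7 (3U) in rack 4; 1U remain.
Put S8 (4U) in rack 1; 5U remain.
Put S9 (24U) in rack 5; 18U remain.
Put S10 (32U) in rack 6; 10U remain.
Put S11 (3U) in rack 1; 2U remain.
Put S12 (18U) in rack 5; 0U remain.
Put S13 (9U) in rack 6; 1U remain.
Final racks: [5,28,4,3] [41] [27] [20,18,3] [24,18] [32,9].

6 racks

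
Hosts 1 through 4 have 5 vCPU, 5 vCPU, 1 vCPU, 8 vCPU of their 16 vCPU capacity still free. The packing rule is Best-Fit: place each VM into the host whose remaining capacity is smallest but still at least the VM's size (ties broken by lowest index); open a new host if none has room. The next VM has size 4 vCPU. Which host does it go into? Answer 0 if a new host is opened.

1

Hosts with room: host 1 (5 vCPU), host 2 (5 vCPU), host 4 (8 vCPU).
Tightest fit is host 1 with 5 vCPU free.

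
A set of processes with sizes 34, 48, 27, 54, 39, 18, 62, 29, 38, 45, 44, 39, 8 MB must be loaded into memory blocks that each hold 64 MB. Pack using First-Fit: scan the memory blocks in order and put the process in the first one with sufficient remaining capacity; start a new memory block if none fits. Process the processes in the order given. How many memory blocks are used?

34 MB → memory block 1 (remaining 30 MB)
48 MB → memory block 2 (remaining 16 MB)
27 MB → memory block 1 (remaining 3 MB)
54 MB → memory block 3 (remaining 10 MB)
39 MB → memory block 4 (remaining 25 MB)
18 MB → memory block 4 (remaining 7 MB)
62 MB → memory block 5 (remaining 2 MB)
29 MB → memory block 6 (remaining 35 MB)
38 MB → memory block 7 (remaining 26 MB)
45 MB → memory block 8 (remaining 19 MB)
44 MB → memory block 9 (remaining 20 MB)
39 MB → memory block 10 (remaining 25 MB)
8 MB → memory block 2 (remaining 8 MB)
Final memory blocks: [34,27] [48,8] [54] [39,18] [62] [29] [38] [45] [44] [39].

10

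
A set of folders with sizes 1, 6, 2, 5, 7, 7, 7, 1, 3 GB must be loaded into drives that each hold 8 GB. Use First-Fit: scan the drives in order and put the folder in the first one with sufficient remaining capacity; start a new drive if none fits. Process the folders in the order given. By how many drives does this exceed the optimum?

First-Fit: [1,6,1] [2,5] [7] [7] [7] [3] → 6 drives.
Total size 39 GB; any packing needs at least ⌈39/8⌉ = 5 drives.
An optimal packing achieves that bound: [7,1] [7,1] [7] [6,2] [5,3] → 5 drives.
Excess: 6 − 5 = 1.

1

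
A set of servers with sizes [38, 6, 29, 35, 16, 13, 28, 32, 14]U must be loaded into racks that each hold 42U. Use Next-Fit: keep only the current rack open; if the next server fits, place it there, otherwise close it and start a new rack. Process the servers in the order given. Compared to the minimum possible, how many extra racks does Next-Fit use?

Next-Fit: [38] [6,29] [35] [16,13] [28] [32] [14] → 7 racks.
Total size 211U; any packing needs at least ⌈211/42⌉ = 6 racks.
An optimal packing achieves that bound: [38] [35,6] [32] [29,13] [28,14] [16] → 6 racks.
Excess: 7 − 6 = 1.

1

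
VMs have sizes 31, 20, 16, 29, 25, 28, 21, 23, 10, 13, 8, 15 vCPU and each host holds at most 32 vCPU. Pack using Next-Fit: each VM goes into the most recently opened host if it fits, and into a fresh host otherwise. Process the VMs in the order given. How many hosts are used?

10 hosts

31 vCPU → host 1 (remaining 1 vCPU)
20 vCPU → host 2 (remaining 12 vCPU)
16 vCPU → host 3 (remaining 16 vCPU)
29 vCPU → host 4 (remaining 3 vCPU)
25 vCPU → host 5 (remaining 7 vCPU)
28 vCPU → host 6 (remaining 4 vCPU)
21 vCPU → host 7 (remaining 11 vCPU)
23 vCPU → host 8 (remaining 9 vCPU)
10 vCPU → host 9 (remaining 22 vCPU)
13 vCPU → host 9 (remaining 9 vCPU)
8 vCPU → host 9 (remaining 1 vCPU)
15 vCPU → host 10 (remaining 17 vCPU)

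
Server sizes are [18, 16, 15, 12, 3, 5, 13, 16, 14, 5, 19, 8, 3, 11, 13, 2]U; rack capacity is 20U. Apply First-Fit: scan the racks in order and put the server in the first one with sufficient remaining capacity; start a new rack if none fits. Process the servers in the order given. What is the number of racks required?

Put 18U in rack 1; 2U remain.
Put 16U in rack 2; 4U remain.
Put 15U in rack 3; 5U remain.
Put 12U in rack 4; 8U remain.
Put 3U in rack 2; 1U remain.
Put 5U in rack 3; 0U remain.
Put 13U in rack 5; 7U remain.
Put 16U in rack 6; 4U remain.
Put 14U in rack 7; 6U remain.
Put 5U in rack 4; 3U remain.
Put 19U in rack 8; 1U remain.
Put 8U in rack 9; 12U remain.
Put 3U in rack 4; 0U remain.
Put 11U in rack 9; 1U remain.
Put 13U in rack 10; 7U remain.
Put 2U in rack 1; 0U remain.
Final racks: [18,2] [16,3] [15,5] [12,5,3] [13] [16] [14] [19] [8,11] [13].

10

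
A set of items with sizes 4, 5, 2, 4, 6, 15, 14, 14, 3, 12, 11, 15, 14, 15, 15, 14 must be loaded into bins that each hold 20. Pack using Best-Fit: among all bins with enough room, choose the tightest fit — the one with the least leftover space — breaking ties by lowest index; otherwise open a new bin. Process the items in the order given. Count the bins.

Put 4 in bin 1; 16 remain.
Put 5 in bin 1; 11 remain.
Put 2 in bin 1; 9 remain.
Put 4 in bin 1; 5 remain.
Put 6 in bin 2; 14 remain.
Put 15 in bin 3; 5 remain.
Put 14 in bin 2; 0 remain.
Put 14 in bin 4; 6 remain.
Put 3 in bin 1; 2 remain.
Put 12 in bin 5; 8 remain.
Put 11 in bin 6; 9 remain.
Put 15 in bin 7; 5 remain.
Put 14 in bin 8; 6 remain.
Put 15 in bin 9; 5 remain.
Put 15 in bin 10; 5 remain.
Put 14 in bin 11; 6 remain.
Final bins: [4,5,2,4,3] [6,14] [15] [14] [12] [11] [15] [14] [15] [15] [14].

11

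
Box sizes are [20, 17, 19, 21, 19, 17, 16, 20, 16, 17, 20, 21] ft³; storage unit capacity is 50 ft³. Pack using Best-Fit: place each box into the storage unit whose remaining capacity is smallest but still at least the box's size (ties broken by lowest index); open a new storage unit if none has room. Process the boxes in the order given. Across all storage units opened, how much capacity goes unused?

Put 20 ft³ in storage unit 1; 30 ft³ remain.
Put 17 ft³ in storage unit 1; 13 ft³ remain.
Put 19 ft³ in storage unit 2; 31 ft³ remain.
Put 21 ft³ in storage unit 2; 10 ft³ remain.
Put 19 ft³ in storage unit 3; 31 ft³ remain.
Put 17 ft³ in storage unit 3; 14 ft³ remain.
Put 16 ft³ in storage unit 4; 34 ft³ remain.
Put 20 ft³ in storage unit 4; 14 ft³ remain.
Put 16 ft³ in storage unit 5; 34 ft³ remain.
Put 17 ft³ in storage unit 5; 17 ft³ remain.
Put 20 ft³ in storage unit 6; 30 ft³ remain.
Put 21 ft³ in storage unit 6; 9 ft³ remain.
6 storage units × 50 ft³ = 300 ft³; used 223 ft³; unused 77 ft³.

77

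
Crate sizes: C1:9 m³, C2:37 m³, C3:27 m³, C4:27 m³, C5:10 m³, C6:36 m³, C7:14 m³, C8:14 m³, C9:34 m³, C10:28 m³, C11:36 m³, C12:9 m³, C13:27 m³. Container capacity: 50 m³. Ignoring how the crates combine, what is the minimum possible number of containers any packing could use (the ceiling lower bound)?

Total size = 9 + 37 + 27 + 27 + 10 + 36 + 14 + 14 + 34 + 28 + 36 + 9 + 27 = 308 m³.
⌈308 / 50⌉ = 7.

7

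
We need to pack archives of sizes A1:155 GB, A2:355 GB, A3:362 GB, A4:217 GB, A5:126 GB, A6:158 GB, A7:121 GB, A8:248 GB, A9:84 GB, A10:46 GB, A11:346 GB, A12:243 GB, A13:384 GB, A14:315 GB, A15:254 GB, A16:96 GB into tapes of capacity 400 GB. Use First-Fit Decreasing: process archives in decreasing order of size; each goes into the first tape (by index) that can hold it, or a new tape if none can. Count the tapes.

Sorted descending: 384, 362, 355, 346, 315, 254, 248, 243, 217, 158, 155, 126, 121, 96, 84, 46.
384 GB → tape 1 (remaining 16 GB)
362 GB → tape 2 (remaining 38 GB)
355 GB → tape 3 (remaining 45 GB)
346 GB → tape 4 (remaining 54 GB)
315 GB → tape 5 (remaining 85 GB)
254 GB → tape 6 (remaining 146 GB)
248 GB → tape 7 (remaining 152 GB)
243 GB → tape 8 (remaining 157 GB)
217 GB → tape 9 (remaining 183 GB)
158 GB → tape 9 (remaining 25 GB)
155 GB → tape 8 (remaining 2 GB)
126 GB → tape 6 (remaining 20 GB)
121 GB → tape 7 (remaining 31 GB)
96 GB → tape 10 (remaining 304 GB)
84 GB → tape 5 (remaining 1 GB)
46 GB → tape 4 (remaining 8 GB)

10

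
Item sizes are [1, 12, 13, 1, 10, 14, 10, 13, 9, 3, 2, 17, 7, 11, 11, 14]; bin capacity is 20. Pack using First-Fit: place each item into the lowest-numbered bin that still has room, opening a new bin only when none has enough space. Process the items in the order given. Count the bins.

9

bin 1: place 1, 19 left
bin 1: place 12, 7 left
bin 2: place 13, 7 left
bin 1: place 1, 6 left
bin 3: place 10, 10 left
bin 4: place 14, 6 left
bin 3: place 10, 0 left
bin 5: place 13, 7 left
bin 6: place 9, 11 left
bin 1: place 3, 3 left
bin 1: place 2, 1 left
bin 7: place 17, 3 left
bin 2: place 7, 0 left
bin 6: place 11, 0 left
bin 8: place 11, 9 left
bin 9: place 14, 6 left
Final bins: [1,12,1,3,2] [13,7] [10,10] [14] [13] [9,11] [17] [11] [14].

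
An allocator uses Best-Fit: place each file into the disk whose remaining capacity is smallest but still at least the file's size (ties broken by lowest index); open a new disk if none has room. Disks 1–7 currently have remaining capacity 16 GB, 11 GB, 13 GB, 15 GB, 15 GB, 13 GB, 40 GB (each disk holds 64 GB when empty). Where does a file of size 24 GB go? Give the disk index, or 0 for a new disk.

7

Disks with room: disk 7 (40 GB).
Tightest fit is disk 7 with 40 GB free.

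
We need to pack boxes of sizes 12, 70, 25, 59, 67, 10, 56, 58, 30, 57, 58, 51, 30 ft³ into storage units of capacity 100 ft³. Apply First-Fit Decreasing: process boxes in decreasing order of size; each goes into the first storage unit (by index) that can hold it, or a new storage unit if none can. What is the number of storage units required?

Sorted descending: 70, 67, 59, 58, 58, 57, 56, 51, 30, 30, 25, 12, 10.
70 ft³ → storage unit 1 (remaining 30 ft³)
67 ft³ → storage unit 2 (remaining 33 ft³)
59 ft³ → storage unit 3 (remaining 41 ft³)
58 ft³ → storage unit 4 (remaining 42 ft³)
58 ft³ → storage unit 5 (remaining 42 ft³)
57 ft³ → storage unit 6 (remaining 43 ft³)
56 ft³ → storage unit 7 (remaining 44 ft³)
51 ft³ → storage unit 8 (remaining 49 ft³)
30 ft³ → storage unit 1 (remaining 0 ft³)
30 ft³ → storage unit 2 (remaining 3 ft³)
25 ft³ → storage unit 3 (remaining 16 ft³)
12 ft³ → storage unit 3 (remaining 4 ft³)
10 ft³ → storage unit 4 (remaining 32 ft³)

8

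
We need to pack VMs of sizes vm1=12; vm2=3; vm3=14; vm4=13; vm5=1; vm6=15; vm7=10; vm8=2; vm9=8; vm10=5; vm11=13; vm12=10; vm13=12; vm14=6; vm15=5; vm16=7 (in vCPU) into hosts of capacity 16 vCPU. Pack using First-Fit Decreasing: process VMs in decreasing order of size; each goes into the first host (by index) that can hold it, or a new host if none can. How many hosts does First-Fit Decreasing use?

10 hosts

Sorted descending: 15, 14, 13, 13, 12, 12, 10, 10, 8, 7, 6, 5, 5, 3, 2, 1.
host 1: place 15 vCPU, 1 vCPU left
host 2: place 14 vCPU, 2 vCPU left
host 3: place 13 vCPU, 3 vCPU left
host 4: place 13 vCPU, 3 vCPU left
host 5: place 12 vCPU, 4 vCPU left
host 6: place 12 vCPU, 4 vCPU left
host 7: place 10 vCPU, 6 vCPU left
host 8: place 10 vCPU, 6 vCPU left
host 9: place 8 vCPU, 8 vCPU left
host 9: place 7 vCPU, 1 vCPU left
host 7: place 6 vCPU, 0 vCPU left
host 8: place 5 vCPU, 1 vCPU left
host 10: place 5 vCPU, 11 vCPU left
host 3: place 3 vCPU, 0 vCPU left
host 2: place 2 vCPU, 0 vCPU left
host 1: place 1 vCPU, 0 vCPU left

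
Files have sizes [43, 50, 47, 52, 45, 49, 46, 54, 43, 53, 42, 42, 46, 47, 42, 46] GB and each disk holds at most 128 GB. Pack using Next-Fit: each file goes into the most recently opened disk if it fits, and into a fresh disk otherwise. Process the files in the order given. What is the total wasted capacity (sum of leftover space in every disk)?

Put 43 GB in disk 1; 85 GB remain.
Put 50 GB in disk 1; 35 GB remain.
Put 47 GB in disk 2; 81 GB remain.
Put 52 GB in disk 2; 29 GB remain.
Put 45 GB in disk 3; 83 GB remain.
Put 49 GB in disk 3; 34 GB remain.
Put 46 GB in disk 4; 82 GB remain.
Put 54 GB in disk 4; 28 GB remain.
Put 43 GB in disk 5; 85 GB remain.
Put 53 GB in disk 5; 32 GB remain.
Put 42 GB in disk 6; 86 GB remain.
Put 42 GB in disk 6; 44 GB remain.
Put 46 GB in disk 7; 82 GB remain.
Put 47 GB in disk 7; 35 GB remain.
Put 42 GB in disk 8; 86 GB remain.
Put 46 GB in disk 8; 40 GB remain.
8 disks × 128 GB = 1024 GB; used 747 GB; unused 277 GB.

277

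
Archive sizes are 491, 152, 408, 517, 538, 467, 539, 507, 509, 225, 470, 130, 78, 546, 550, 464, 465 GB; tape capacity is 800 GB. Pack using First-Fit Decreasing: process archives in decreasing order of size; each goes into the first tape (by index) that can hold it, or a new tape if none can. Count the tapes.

Sorted descending: 550, 546, 539, 538, 517, 509, 507, 491, 470, 467, 465, 464, 408, 225, 152, 130, 78.
tape 1: place 550 GB, 250 GB left
tape 2: place 546 GB, 254 GB left
tape 3: place 539 GB, 261 GB left
tape 4: place 538 GB, 262 GB left
tape 5: place 517 GB, 283 GB left
tape 6: place 509 GB, 291 GB left
tape 7: place 507 GB, 293 GB left
tape 8: place 491 GB, 309 GB left
tape 9: place 470 GB, 330 GB left
tape 10: place 467 GB, 333 GB left
tape 11: place 465 GB, 335 GB left
tape 12: place 464 GB, 336 GB left
tape 13: place 408 GB, 392 GB left
tape 1: place 225 GB, 25 GB left
tape 2: place 152 GB, 102 GB left
tape 3: place 130 GB, 131 GB left
tape 2: place 78 GB, 24 GB left
Final tapes: [550,225] [546,152,78] [539,130] [538] [517] [509] [507] [491] [470] [467] [465] [464] [408].

13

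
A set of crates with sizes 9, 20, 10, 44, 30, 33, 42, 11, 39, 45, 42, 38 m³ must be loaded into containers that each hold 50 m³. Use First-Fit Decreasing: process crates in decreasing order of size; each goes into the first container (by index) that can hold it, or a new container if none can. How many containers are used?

8 containers

Sorted descending: 45, 44, 42, 42, 39, 38, 33, 30, 20, 11, 10, 9.
container 1: place 45 m³, 5 m³ left
container 2: place 44 m³, 6 m³ left
container 3: place 42 m³, 8 m³ left
container 4: place 42 m³, 8 m³ left
container 5: place 39 m³, 11 m³ left
container 6: place 38 m³, 12 m³ left
container 7: place 33 m³, 17 m³ left
container 8: place 30 m³, 20 m³ left
container 8: place 20 m³, 0 m³ left
container 5: place 11 m³, 0 m³ left
container 6: place 10 m³, 2 m³ left
container 7: place 9 m³, 8 m³ left
Final containers: [45] [44] [42] [42] [39,11] [38,10] [33,9] [30,20].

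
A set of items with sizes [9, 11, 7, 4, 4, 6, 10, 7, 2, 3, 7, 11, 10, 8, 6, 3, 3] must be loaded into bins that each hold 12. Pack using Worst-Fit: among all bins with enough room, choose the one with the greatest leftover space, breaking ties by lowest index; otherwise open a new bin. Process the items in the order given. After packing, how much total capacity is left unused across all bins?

Put 9 in bin 1; 3 remain.
Put 11 in bin 2; 1 remain.
Put 7 in bin 3; 5 remain.
Put 4 in bin 3; 1 remain.
Put 4 in bin 4; 8 remain.
Put 6 in bin 4; 2 remain.
Put 10 in bin 5; 2 remain.
Put 7 in bin 6; 5 remain.
Put 2 in bin 6; 3 remain.
Put 3 in bin 1; 0 remain.
Put 7 in bin 7; 5 remain.
Put 11 in bin 8; 1 remain.
Put 10 in bin 9; 2 remain.
Put 8 in bin 10; 4 remain.
Put 6 in bin 11; 6 remain.
Put 3 in bin 11; 3 remain.
Put 3 in bin 7; 2 remain.
11 bins × 12 = 132; used 111; unused 21.

21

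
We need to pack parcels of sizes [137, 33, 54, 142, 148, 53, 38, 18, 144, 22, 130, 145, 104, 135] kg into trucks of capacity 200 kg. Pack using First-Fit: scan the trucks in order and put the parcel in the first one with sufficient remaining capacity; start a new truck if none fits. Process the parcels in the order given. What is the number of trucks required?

8

truck 1: place 137 kg, 63 kg left
truck 1: place 33 kg, 30 kg left
truck 2: place 54 kg, 146 kg left
truck 2: place 142 kg, 4 kg left
truck 3: place 148 kg, 52 kg left
truck 4: place 53 kg, 147 kg left
truck 3: place 38 kg, 14 kg left
truck 1: place 18 kg, 12 kg left
truck 4: place 144 kg, 3 kg left
truck 5: place 22 kg, 178 kg left
truck 5: place 130 kg, 48 kg left
truck 6: place 145 kg, 55 kg left
truck 7: place 104 kg, 96 kg left
truck 8: place 135 kg, 65 kg left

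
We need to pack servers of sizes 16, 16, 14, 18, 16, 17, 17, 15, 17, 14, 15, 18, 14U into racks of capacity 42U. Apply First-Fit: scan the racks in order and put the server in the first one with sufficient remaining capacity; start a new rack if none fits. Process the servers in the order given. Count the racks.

7

Put 16U in rack 1; 26U remain.
Put 16U in rack 1; 10U remain.
Put 14U in rack 2; 28U remain.
Put 18U in rack 2; 10U remain.
Put 16U in rack 3; 26U remain.
Put 17U in rack 3; 9U remain.
Put 17U in rack 4; 25U remain.
Put 15U in rack 4; 10U remain.
Put 17U in rack 5; 25U remain.
Put 14U in rack 5; 11U remain.
Put 15U in rack 6; 27U remain.
Put 18U in rack 6; 9U remain.
Put 14U in rack 7; 28U remain.
Final racks: [16,16] [14,18] [16,17] [17,15] [17,14] [15,18] [14].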